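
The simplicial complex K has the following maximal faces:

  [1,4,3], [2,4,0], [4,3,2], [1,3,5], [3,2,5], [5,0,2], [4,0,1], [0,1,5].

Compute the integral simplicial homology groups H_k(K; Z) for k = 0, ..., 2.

H_0 ≅ Z,  H_1 = 0,  H_2 ≅ Z.

We work with the vertex ordering 0 < 1 < 2 < 3 < 4 < 5. The simplices of K, each written with vertices in increasing order, are:

  0-simplices (6): [0], [1], [2], [3], [4], [5]
  1-simplices (12): [0,1], [0,2], [0,4], [0,5], [1,3], [1,4], [1,5], [2,3], [2,4], [2,5], [3,4], [3,5]
  2-simplices (8): [0,1,4], [0,1,5], [0,2,4], [0,2,5], [1,3,4], [1,3,5], [2,3,4], [2,3,5]

so the chain groups are C_0 ≅ Z^6, C_1 ≅ Z^12, C_2 ≅ Z^8.

Boundary ∂_1: C_1 → C_0 is given by ∂[p,q] = [q] − [p]. For instance
  ∂[1,4] = [4] − [1].
The 6×12 boundary matrix has rank 5 and Smith normal form diag(1,1,1,1,1).

∂_2: C_2 → C_1 acts by ∂[p,q,r] = [q,r] − [p,r] + [p,q]. For instance
  ∂[2,3,4] = [3,4] − [2,4] + [2,3],
  ∂[0,2,5] = [2,5] − [0,5] + [0,2].
This gives a 12×8 integer matrix of rank 7; reducing to Smith normal form yields diagonal entries (1,1,1,1,1,1,1).

Now H_k = ker ∂_k / im ∂_{k+1}, so:

  H_0: rank C_0 − rank ∂_1 = 6 − 5 = 1, and the invariant factors of ∂_1 are all 1, so H_0 = Z.
  H_1: rank ker ∂_1 − rank ∂_2 = (12 − 5) − 7 = 0, and the invariant factors of ∂_2 are all 1, so H_1 = 0.
  H_2: rank ker ∂_2 − rank ∂_3 = (8 − 7) − 0 = 1, and there is no ∂_3, so H_2 = Z.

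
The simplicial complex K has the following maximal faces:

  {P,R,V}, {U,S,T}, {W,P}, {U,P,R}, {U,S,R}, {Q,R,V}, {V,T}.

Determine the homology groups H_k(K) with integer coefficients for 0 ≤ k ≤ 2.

H_0 ≅ Z,  H_1 ≅ Z,  H_2 = 0.

Take the total order P < Q < R < S < T < U < V < W on the vertex set. Then K (dimension 2) consists of the simplices:

  0-simplices (8): P, Q, R, S, T, U, V, W
  1-simplices (13): PR, PU, PV, PW, QR, QV, RS, RU, RV, ST, SU, TU, TV
  2-simplices (5): PRU, PRV, QRV, RSU, STU

so the chain groups are C_0 ≅ Z^8, C_1 ≅ Z^13, C_2 ≅ Z^5.

The boundary map ∂_1: C_1 → C_0 maps an edge to its endpoints' difference, ∂[p,q] = q − p.
The resulting 8×13 matrix has rank 7, and its Smith normal form has invariant factors (1,1,1,1,1,1,1).

∂_2: C_2 → C_1 maps a triangle to the signed sum of its edges. For instance
  ∂PRU = RU − PU + PR,
  ∂STU = TU − SU + ST.
The resulting 13×5 matrix has rank 5, and its Smith normal form has invariant factors (1,1,1,1,1).

From H_k ≅ ker(∂_k) / im(∂_{k+1}) we obtain:

  H_0: rank C_0 − rank ∂_1 = 8 − 7 = 1, and the invariant factors of ∂_1 are all 1, so H_0 = Z.
  H_1: rank ker ∂_1 − rank ∂_2 = (13 − 7) − 5 = 1, and the invariant factors of ∂_2 are all 1, so H_1 = Z.
  H_2: rank ker ∂_2 − rank ∂_3 = (5 − 5) − 0 = 0, and there is no ∂_3, so H_2 = 0.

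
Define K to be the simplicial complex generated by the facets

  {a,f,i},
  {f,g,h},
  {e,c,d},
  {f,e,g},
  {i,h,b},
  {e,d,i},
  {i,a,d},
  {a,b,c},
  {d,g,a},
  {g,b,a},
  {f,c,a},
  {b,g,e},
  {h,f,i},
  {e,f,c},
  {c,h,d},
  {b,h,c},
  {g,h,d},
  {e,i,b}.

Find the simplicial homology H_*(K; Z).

Order the vertices as a < b < c < d < e < f < g < h < i. Listing each simplex with vertices in this order, K has dimension 2 with simplices:

  0-simplices (9): a, b, c, d, e, f, g, h, i
  1-simplices (27): ab, ac, ad, af, ag, ai, bc, be, bg, bh, bi, cd, ce, cf, ch, de, dg, dh, di, ef, eg, ei, fg, fh, fi, gh, hi
  2-simplices (18): abc, abg, acf, adg, adi, afi, bch, beg, bei, bhi, cde, cdh, cef, dei, dgh, efg, fgh, fhi

Hence C_0 ≅ Z^9, C_1 ≅ Z^27, C_2 ≅ Z^18.

∂_1: C_1 → C_0 maps an edge to its endpoints' difference, ∂[p,q] = q − p. For instance
  ∂bc = c − b.
The 9×27 boundary matrix has rank 8 and Smith normal form diag(1,1,1,1,1,1,1,1).

∂_2: C_2 → C_1 maps a triangle to the signed sum of its edges. For instance
  ∂efg = fg − eg + ef,
  ∂abg = bg − ag + ab.
As a 27×18 matrix over Z this has rank 17, with invariant factors (1,1,1,1,1,1,1,1,1,1,1,1,1,1,1,1,1).

Now H_k = ker ∂_k / im ∂_{k+1}, so:

  H_0: rank C_0 − rank ∂_1 = 9 − 8 = 1, and the invariant factors of ∂_1 are all 1, so H_0 = Z.
  H_1: rank ker ∂_1 − rank ∂_2 = (27 − 8) − 17 = 2, and the invariant factors of ∂_2 are all 1, so H_1 = Z^2.
  H_2: rank ker ∂_2 − rank ∂_3 = (18 − 17) − 0 = 1, and there is no ∂_3, so H_2 = Z.

H_0 = Z,  H_1 = Z^2,  H_2 = Z.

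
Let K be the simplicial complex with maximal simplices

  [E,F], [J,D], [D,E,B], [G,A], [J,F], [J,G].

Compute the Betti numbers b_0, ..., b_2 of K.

b_0 = 1, b_1 = 1, b_2 = 0.

Take the total order A < B < D < E < F < G < J on the vertex set. Then K (dimension 2) consists of the simplices:

  0-simplices (7): A, B, D, E, F, G, J
  1-simplices (8): AG, BD, BE, DE, DJ, EF, FJ, GJ
  2-simplices (1): BDE

so the chain groups are C_0 ≅ Z^7, C_1 ≅ Z^8, C_2 ≅ Z^1.

Boundary ∂_1: C_1 → C_0 is given by ∂[p,q] = [q] − [p]. For instance
  ∂DE = E − D.
This gives a 7×8 integer matrix of rank 6; reducing to Smith normal form yields diagonal entries (1,1,1,1,1,1).

∂_2: C_2 → C_1 maps a triangle to the signed sum of its edges. For instance
  ∂BDE = DE − BE + BD.
The resulting 8×1 matrix has rank 1, and its Smith normal form has invariant factors (1).

Computing H_k = (kernel of ∂_k) / (image of ∂_{k+1}):

  H_0: rank C_0 − rank ∂_1 = 7 − 6 = 1, and the invariant factors of ∂_1 are all 1, so H_0 = Z.
  H_1: rank ker ∂_1 − rank ∂_2 = (8 − 6) − 1 = 1, and the invariant factors of ∂_2 are all 1, so H_1 = Z.
  H_2: rank ker ∂_2 − rank ∂_3 = (1 − 1) − 0 = 0, and there is no ∂_3, so H_2 = 0.

As a check, the Euler characteristic is 7 − 8 + 1 = 0, which agrees with 1 − 1 + 0 = 0.

Hence the Betti numbers are b_0 = 1, b_1 = 1, b_2 = 0.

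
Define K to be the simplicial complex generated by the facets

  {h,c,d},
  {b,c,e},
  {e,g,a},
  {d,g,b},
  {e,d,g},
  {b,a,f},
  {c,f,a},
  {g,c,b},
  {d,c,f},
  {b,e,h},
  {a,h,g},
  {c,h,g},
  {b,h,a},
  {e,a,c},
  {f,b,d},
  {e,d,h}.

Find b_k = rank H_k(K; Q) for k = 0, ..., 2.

b_0 = 1, b_1 = 2, b_2 = 1.

We work with the vertex ordering a < b < c < d < e < f < g < h. The simplices of K, each written with vertices in increasing order, are:

  0-simplices (8): a, b, c, d, e, f, g, h
  1-simplices (24): ab, ac, ae, af, ag, ah, bc, bd, be, bf, bg, bh, cd, ce, cf, cg, ch, de, df, dg, dh, eg, eh, gh
  2-simplices (16): abf, abh, ace, acf, aeg, agh, bce, bcg, bdf, bdg, beh, cdf, cdh, cgh, deg, deh

so the chain groups are C_0 ≅ Z^8, C_1 ≅ Z^24, C_2 ≅ Z^16.

∂_1: C_1 → C_0 maps an edge to its endpoints' difference, ∂[p,q] = q − p. For instance
  ∂de = e − d.
The 8×24 boundary matrix has rank 7 and Smith normal form diag(1,1,1,1,1,1,1).

Boundary ∂_2: C_2 → C_1 acts by ∂[p,q,r] = [q,r] − [p,r] + [p,q]. For instance
  ∂abf = bf − af + ab,
  ∂acf = cf − af + ac.
The resulting 24×16 matrix has rank 15, and its Smith normal form has invariant factors (1,1,1,1,1,1,1,1,1,1,1,1,1,1,1).

Reading off H_k = ker ∂_k / im ∂_{k+1}:

  H_0: rank C_0 − rank ∂_1 = 8 − 7 = 1, and the invariant factors of ∂_1 are all 1, so H_0 = Z.
  H_1: rank ker ∂_1 − rank ∂_2 = (24 − 7) − 15 = 2, and the invariant factors of ∂_2 are all 1, so H_1 = Z^2.
  H_2: rank ker ∂_2 − rank ∂_3 = (16 − 15) − 0 = 1, and there is no ∂_3, so H_2 = Z.

Hence the Betti numbers are b_0 = 1, b_1 = 2, b_2 = 1.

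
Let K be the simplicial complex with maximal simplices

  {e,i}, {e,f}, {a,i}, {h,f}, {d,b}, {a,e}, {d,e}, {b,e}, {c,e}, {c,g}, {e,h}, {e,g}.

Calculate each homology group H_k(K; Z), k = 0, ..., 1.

H_0 = Z,  H_1 = Z^4.

Order the vertices as a < b < c < d < e < f < g < h < i. Listing each simplex with vertices in this order, K has dimension 1 with simplices:

  0-simplices (9): a, b, c, d, e, f, g, h, i
  1-simplices (12): ae, ai, bd, be, ce, cg, de, ef, eg, eh, ei, fh

so the chain groups are C_0 ≅ Z^9, C_1 ≅ Z^12.

The boundary map ∂_1: C_1 → C_0 maps an edge to its endpoints' difference, ∂[p,q] = q − p. For instance
  ∂eh = h − e.
The 9×12 boundary matrix has rank 8 and Smith normal form diag(1,1,1,1,1,1,1,1).

Now H_k = ker ∂_k / im ∂_{k+1}, so:

  H_0: rank C_0 − rank ∂_1 = 9 − 8 = 1, and the invariant factors of ∂_1 are all 1, so H_0 ≅ Z.
  H_1: rank ker ∂_1 − rank ∂_2 = (12 − 8) − 0 = 4, and there is no ∂_2, so H_1 ≅ Z^4.

As a check, the Euler characteristic is 9 − 12 = -3, which agrees with 1 − 4 = -3.
(K is a triangulation of a wedge of 4 circles.)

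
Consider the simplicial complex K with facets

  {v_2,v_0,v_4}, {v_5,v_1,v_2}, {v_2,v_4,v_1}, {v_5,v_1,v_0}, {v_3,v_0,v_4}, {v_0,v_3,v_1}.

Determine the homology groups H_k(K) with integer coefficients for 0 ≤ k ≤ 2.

K has 6 vertices, 12 edges, 6 triangles.
rank ∂_0 = 0, rank ∂_1 = 5 ⇒ b_0 = 6 − 0 − 5 = 1; all invariant factors of ∂_1 are 1 so no torsion. So H_0 = Z.
rank ∂_1 = 5, rank ∂_2 = 6 ⇒ b_1 = 12 − 5 − 6 = 1; all invariant factors of ∂_2 are 1 so no torsion. So H_1 = Z.
rank ∂_2 = 6, rank ∂_3 = 0 ⇒ b_2 = 6 − 6 − 0 = 0. So H_2 = 0.

H_0 ≅ Z,  H_1 ≅ Z,  H_2 = 0.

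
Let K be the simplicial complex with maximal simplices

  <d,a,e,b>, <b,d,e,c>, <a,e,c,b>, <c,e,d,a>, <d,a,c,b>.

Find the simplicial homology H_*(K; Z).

H_0 ≅ Z,  H_1 = 0,  H_2 = 0,  H_3 ≅ Z.

Fix the vertex order a < b < c < d < e and write every simplex with vertices in increasing order. Then dim K = 3 and the simplices of K are:

  0-simplices (5): a, b, c, d, e
  1-simplices (10): ab, ac, ad, ae, bc, bd, be, cd, ce, de
  2-simplices (10): abc, abd, abe, acd, ace, ade, bcd, bce, bde, cde
  3-simplices (5): abcd, abce, abde, acde, bcde

giving chain groups C_0 ≅ Z^5, C_1 ≅ Z^10, C_2 ≅ Z^10, C_3 ≅ Z^5.

Boundary ∂_1: C_1 → C_0 is given by ∂[p,q] = [q] − [p]. For instance
  ∂bd = d − b.
As a 5×10 matrix over Z this has rank 4, with invariant factors (1,1,1,1).

Boundary ∂_2: C_2 → C_1 sends each 2-simplex [p,q,r] to [q,r] − [p,r] + [p,q]. For instance
  ∂bde = de − be + bd,
  ∂cde = de − ce + cd.
As a 10×10 matrix over Z this has rank 6, with invariant factors (1,1,1,1,1,1).

Boundary ∂_3: C_3 → C_2 sends each 3-simplex σ to the alternating sum Σ_i (−1)^i (σ with its i-th vertex removed). For instance
  ∂abce = bce − ace + abe − abc,
  ∂bcde = cde − bde + bce − bcd.
As a 10×5 matrix over Z this has rank 4, with invariant factors (1,1,1,1).

Reading off H_k = ker ∂_k / im ∂_{k+1}:

  H_0: rank C_0 − rank ∂_1 = 5 − 4 = 1, and the invariant factors of ∂_1 are all 1, so H_0 ≅ Z.
  H_1: rank ker ∂_1 − rank ∂_2 = (10 − 4) − 6 = 0, and the invariant factors of ∂_2 are all 1, so H_1 ≅ 0.
  H_2: rank ker ∂_2 − rank ∂_3 = (10 − 6) − 4 = 0, and the invariant factors of ∂_3 are all 1, so H_2 ≅ 0.
  H_3: rank ker ∂_3 − rank ∂_4 = (5 − 4) − 0 = 1, and there is no ∂_4, so H_3 ≅ Z.

(K is a triangulation of the 3-sphere S^3.)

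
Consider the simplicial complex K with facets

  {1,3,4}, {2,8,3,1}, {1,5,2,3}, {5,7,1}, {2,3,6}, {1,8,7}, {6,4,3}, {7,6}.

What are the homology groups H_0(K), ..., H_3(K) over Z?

We work with the vertex ordering 1 < 2 < 3 < 4 < 5 < 6 < 7 < 8. The simplices of K, each written with vertices in increasing order, are:

  0-simplices (8): [1], [2], [3], [4], [5], [6], [7], [8]
  1-simplices (18): [1,2], [1,3], [1,4], [1,5], [1,7], [1,8], [2,3], [2,5], [2,6], [2,8], [3,4], [3,5], [3,6], [3,8], [4,6], [5,7], [6,7], [7,8]
  2-simplices (12): [1,2,3], [1,2,5], [1,2,8], [1,3,4], [1,3,5], [1,3,8], [1,5,7], [1,7,8], [2,3,5], [2,3,6], [2,3,8], [3,4,6]
  3-simplices (2): [1,2,3,5], [1,2,3,8]

giving chain groups C_0 ≅ Z^8, C_1 ≅ Z^18, C_2 ≅ Z^12, C_3 ≅ Z^2.

∂_1: C_1 → C_0 maps an edge to its endpoints' difference, ∂[p,q] = q − p. For instance
  ∂[2,3] = [3] − [2].
As a 8×18 matrix over Z this has rank 7, with invariant factors (1,1,1,1,1,1,1).

∂_2: C_2 → C_1 sends each 2-simplex [p,q,r] to [q,r] − [p,r] + [p,q]. For instance
  ∂[1,2,8] = [2,8] − [1,8] + [1,2],
  ∂[1,3,4] = [3,4] − [1,4] + [1,3].
The resulting 18×12 matrix has rank 10, and its Smith normal form has invariant factors (1,1,1,1,1,1,1,1,1,1).

Boundary ∂_3: C_3 → C_2 sends each 3-simplex σ to the alternating sum Σ_i (−1)^i (σ with its i-th vertex removed). For instance
  ∂[1,2,3,8] = [2,3,8] − [1,3,8] + [1,2,8] − [1,2,3],
  ∂[1,2,3,5] = [2,3,5] − [1,3,5] + [1,2,5] − [1,2,3].
The 12×2 boundary matrix has rank 2 and Smith normal form diag(1,1).

Computing H_k = (kernel of ∂_k) / (image of ∂_{k+1}):

  H_0: rank C_0 − rank ∂_1 = 8 − 7 = 1, and the invariant factors of ∂_1 are all 1, so H_0 = Z.
  H_1: rank ker ∂_1 − rank ∂_2 = (18 − 7) − 10 = 1, and the invariant factors of ∂_2 are all 1, so H_1 = Z.
  H_2: rank ker ∂_2 − rank ∂_3 = (12 − 10) − 2 = 0, and the invariant factors of ∂_3 are all 1, so H_2 = 0.
  H_3: rank ker ∂_3 − rank ∂_4 = (2 − 2) − 0 = 0, and there is no ∂_4, so H_3 = 0.

H_0 = Z,  H_1 = Z,  H_2 = 0,  H_3 = 0.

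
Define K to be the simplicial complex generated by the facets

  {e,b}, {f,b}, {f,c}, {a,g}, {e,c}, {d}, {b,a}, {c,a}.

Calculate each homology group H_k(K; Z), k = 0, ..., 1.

H_0 = Z^2,  H_1 = Z^2.

Order the vertices as a < b < c < d < e < f < g. Listing each simplex with vertices in this order, K has dimension 1 with simplices:

  0-simplices (7): a, b, c, d, e, f, g
  1-simplices (7): ab, ac, ag, be, bf, ce, cf

Hence C_0 ≅ Z^7, C_1 ≅ Z^7.

∂_1: C_1 → C_0 sends each edge [p,q] (with p < q) to q − p. For instance
  ∂ce = e − c.
The resulting 7×7 matrix has rank 5, and its Smith normal form has invariant factors (1,1,1,1,1).

Now H_k = ker ∂_k / im ∂_{k+1}, so:

  H_0: rank C_0 − rank ∂_1 = 7 − 5 = 2, and the invariant factors of ∂_1 are all 1, so H_0 = Z^2.
  H_1: rank ker ∂_1 − rank ∂_2 = (7 − 5) − 0 = 2, and there is no ∂_2, so H_1 = Z^2.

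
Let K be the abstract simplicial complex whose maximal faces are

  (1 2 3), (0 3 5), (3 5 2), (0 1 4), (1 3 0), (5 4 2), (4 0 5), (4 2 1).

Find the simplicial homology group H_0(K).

K has 6 vertices, 12 edges, 8 triangles.
rank ∂_0 = 0, rank ∂_1 = 5 ⇒ b_0 = 6 − 0 − 5 = 1; all invariant factors of ∂_1 are 1 so no torsion. So H_0 = Z.

H_0 ≅ Z.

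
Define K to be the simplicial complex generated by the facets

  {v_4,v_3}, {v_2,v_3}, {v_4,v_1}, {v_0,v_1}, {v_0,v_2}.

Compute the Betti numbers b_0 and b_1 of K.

We work with the vertex ordering v_0 < v_1 < v_2 < v_3 < v_4. The simplices of K, each written with vertices in increasing order, are:

  0-simplices (5): [v_0], [v_1], [v_2], [v_3], [v_4]
  1-simplices (5): [v_0,v_1], [v_0,v_2], [v_1,v_4], [v_2,v_3], [v_3,v_4]

Hence C_0 ≅ Z^5, C_1 ≅ Z^5.

The boundary map ∂_1: C_1 → C_0 maps an edge to its endpoints' difference, ∂[p,q] = q − p. For instance
  ∂[v_3,v_4] = [v_4] − [v_3].
The resulting 5×5 matrix has rank 4, and its Smith normal form has invariant factors (1,1,1,1).

Now H_k = ker ∂_k / im ∂_{k+1}, so:

  H_0: rank C_0 − rank ∂_1 = 5 − 4 = 1, and the invariant factors of ∂_1 are all 1, so H_0 ≅ Z.
  H_1: rank ker ∂_1 − rank ∂_2 = (5 − 4) − 0 = 1, and there is no ∂_2, so H_1 ≅ Z.

As a check, the Euler characteristic is 5 − 5 = 0, which agrees with 1 − 1 = 0.

Hence the Betti numbers are b_0 = 1, b_1 = 1.

b_0 = 1, b_1 = 1.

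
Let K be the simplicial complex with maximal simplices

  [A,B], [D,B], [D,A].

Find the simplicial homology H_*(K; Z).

H_0 ≅ Z,  H_1 ≅ Z.

We work with the vertex ordering A < B < D. The simplices of K, each written with vertices in increasing order, are:

  0-simplices (3): A, B, D
  1-simplices (3): AB, AD, BD

giving chain groups C_0 ≅ Z^3, C_1 ≅ Z^3.

The boundary map ∂_1: C_1 → C_0 sends each edge [p,q] (with p < q) to q − p. For instance
  ∂AB = B − A.
This gives a 3×3 integer matrix of rank 2; reducing to Smith normal form yields diagonal entries (1,1).

Reading off H_k = ker ∂_k / im ∂_{k+1}:

  H_0: rank C_0 − rank ∂_1 = 3 − 2 = 1, and the invariant factors of ∂_1 are all 1, so H_0 ≅ Z.
  H_1: rank ker ∂_1 − rank ∂_2 = (3 − 2) − 0 = 1, and there is no ∂_2, so H_1 ≅ Z.

(K is a triangulation of the circle S^1.)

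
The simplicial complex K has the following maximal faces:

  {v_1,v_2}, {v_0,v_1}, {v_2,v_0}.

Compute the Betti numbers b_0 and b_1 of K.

K has 3 vertices, 3 edges.
rank ∂_0 = 0, rank ∂_1 = 2 ⇒ b_0 = 3 − 0 − 2 = 1; all invariant factors of ∂_1 are 1 so no torsion. So H_0 ≅ Z.
rank ∂_1 = 2, rank ∂_2 = 0 ⇒ b_1 = 3 − 2 − 0 = 1. So H_1 ≅ Z.

b_0 = 1, b_1 = 1.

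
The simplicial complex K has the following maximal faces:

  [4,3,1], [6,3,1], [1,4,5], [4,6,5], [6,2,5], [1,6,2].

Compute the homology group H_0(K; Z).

H_0 = Z.

Order the vertices as 1 < 2 < 3 < 4 < 5 < 6. Listing each simplex with vertices in this order, K has dimension 2 with simplices:

  0-simplices (6): [1], [2], [3], [4], [5], [6]
  1-simplices (12): [1,2], [1,3], [1,4], [1,5], [1,6], [2,5], [2,6], [3,4], [3,6], [4,5], [4,6], [5,6]
  2-simplices (6): [1,2,6], [1,3,4], [1,3,6], [1,4,5], [2,5,6], [4,5,6]

Hence C_0 ≅ Z^6, C_1 ≅ Z^12, C_2 ≅ Z^6.

∂_1: C_1 → C_0 maps an edge to its endpoints' difference, ∂[p,q] = q − p.
The resulting 6×12 matrix has rank 5, and its Smith normal form has invariant factors (1,1,1,1,1).

The boundary map ∂_2: C_2 → C_1 maps a triangle to the signed sum of its edges. For instance
  ∂[2,5,6] = [5,6] − [2,6] + [2,5],
  ∂[4,5,6] = [5,6] − [4,6] + [4,5].
The resulting 12×6 matrix has rank 6, and its Smith normal form has invariant factors (1,1,1,1,1,1).

Now H_k = ker ∂_k / im ∂_{k+1}, so:

  H_0: rank C_0 − rank ∂_1 = 6 − 5 = 1, and the invariant factors of ∂_1 are all 1, so H_0 ≅ Z.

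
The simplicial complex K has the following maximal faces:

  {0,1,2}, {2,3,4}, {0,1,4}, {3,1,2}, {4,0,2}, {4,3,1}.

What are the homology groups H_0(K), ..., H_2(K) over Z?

Take the total order 0 < 1 < 2 < 3 < 4 on the vertex set. Then K (dimension 2) consists of the simplices:

  0-simplices (5): [0], [1], [2], [3], [4]
  1-simplices (9): [0,1], [0,2], [0,4], [1,2], [1,3], [1,4], [2,3], [2,4], [3,4]
  2-simplices (6): [0,1,2], [0,1,4], [0,2,4], [1,2,3], [1,3,4], [2,3,4]

so the chain groups are C_0 ≅ Z^5, C_1 ≅ Z^9, C_2 ≅ Z^6.

The boundary map ∂_1: C_1 → C_0 is given by ∂[p,q] = [q] − [p]. For instance
  ∂[0,2] = [2] − [0].
As a 5×9 matrix over Z this has rank 4, with invariant factors (1,1,1,1).

Boundary ∂_2: C_2 → C_1 sends each 2-simplex [p,q,r] to [q,r] − [p,r] + [p,q]. For instance
  ∂[0,2,4] = [2,4] − [0,4] + [0,2],
  ∂[2,3,4] = [3,4] − [2,4] + [2,3].
The resulting 9×6 matrix has rank 5, and its Smith normal form has invariant factors (1,1,1,1,1).

From H_k ≅ ker(∂_k) / im(∂_{k+1}) we obtain:

  H_0: rank C_0 − rank ∂_1 = 5 − 4 = 1, and the invariant factors of ∂_1 are all 1, so H_0 ≅ Z.
  H_1: rank ker ∂_1 − rank ∂_2 = (9 − 4) − 5 = 0, and the invariant factors of ∂_2 are all 1, so H_1 ≅ 0.
  H_2: rank ker ∂_2 − rank ∂_3 = (6 − 5) − 0 = 1, and there is no ∂_3, so H_2 ≅ Z.

(K is a triangulation of the 2-sphere S^2.)

H_0 = Z,  H_1 = 0,  H_2 = Z.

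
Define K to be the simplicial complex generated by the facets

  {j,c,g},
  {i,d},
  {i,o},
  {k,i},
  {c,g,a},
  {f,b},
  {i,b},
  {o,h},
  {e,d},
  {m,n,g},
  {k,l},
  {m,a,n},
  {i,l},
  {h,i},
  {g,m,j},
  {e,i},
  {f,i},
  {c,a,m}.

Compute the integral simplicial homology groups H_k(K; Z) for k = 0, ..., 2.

Order the vertices as a < b < c < d < e < f < g < h < i < j < k < l < m < n < o. Listing each simplex with vertices in this order, K has dimension 2 with simplices:

  0-simplices (15): a, b, c, d, e, f, g, h, i, j, k, l, m, n, o
  1-simplices (24): ac, ag, am, an, bf, bi, cg, cj, cm, de, di, ei, fi, gj, gm, gn, hi, ho, ik, il, io, jm, kl, mn
  2-simplices (6): acg, acm, amn, cgj, gjm, gmn

Hence C_0 ≅ Z^15, C_1 ≅ Z^24, C_2 ≅ Z^6.

The boundary map ∂_1: C_1 → C_0 maps an edge to its endpoints' difference, ∂[p,q] = q − p.
As a 15×24 matrix over Z this has rank 13, with invariant factors (1,1,1,1,1,1,1,1,1,1,1,1,1).

Boundary ∂_2: C_2 → C_1 sends each 2-simplex [p,q,r] to [q,r] − [p,r] + [p,q]. For instance
  ∂gmn = mn − gn + gm,
  ∂amn = mn − an + am.
The resulting 24×6 matrix has rank 6, and its Smith normal form has invariant factors (1,1,1,1,1,1).

Reading off H_k = ker ∂_k / im ∂_{k+1}:

  H_0: rank C_0 − rank ∂_1 = 15 − 13 = 2, and the invariant factors of ∂_1 are all 1, so H_0 = Z^2.
  H_1: rank ker ∂_1 − rank ∂_2 = (24 − 13) − 6 = 5, and the invariant factors of ∂_2 are all 1, so H_1 = Z^5.
  H_2: rank ker ∂_2 − rank ∂_3 = (6 − 6) − 0 = 0, and there is no ∂_3, so H_2 = 0.

As a check, the Euler characteristic is 15 − 24 + 6 = -3, which agrees with 2 − 5 + 0 = -3.
(K is a triangulation of the disjoint union of the cylinder S^1 x I and a wedge of 4 circles.)

H_0 = Z^2,  H_1 = Z^5,  H_2 = 0.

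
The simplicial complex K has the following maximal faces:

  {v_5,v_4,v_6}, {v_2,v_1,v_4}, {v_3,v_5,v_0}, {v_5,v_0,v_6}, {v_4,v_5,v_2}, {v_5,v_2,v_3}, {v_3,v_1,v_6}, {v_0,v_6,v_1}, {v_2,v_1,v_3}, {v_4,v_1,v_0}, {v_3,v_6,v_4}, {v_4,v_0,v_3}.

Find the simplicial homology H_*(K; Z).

K has 7 vertices, 18 edges, 12 triangles.
rank ∂_0 = 0, rank ∂_1 = 6 ⇒ b_0 = 7 − 0 − 6 = 1; all invariant factors of ∂_1 are 1 so no torsion. So H_0 = Z.
rank ∂_1 = 6, rank ∂_2 = 12 ⇒ b_1 = 18 − 6 − 12 = 0; ∂_2 has invariant factor(s) [2] giving torsion. So H_1 = Z/2Z.
rank ∂_2 = 12, rank ∂_3 = 0 ⇒ b_2 = 12 − 12 − 0 = 0. So H_2 = 0.

H_0 ≅ Z,  H_1 ≅ Z/2Z,  H_2 = 0.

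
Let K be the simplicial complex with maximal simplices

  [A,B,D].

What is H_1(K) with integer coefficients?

H_1 = 0.

We work with the vertex ordering A < B < D. The simplices of K, each written with vertices in increasing order, are:

  0-simplices (3): A, B, D
  1-simplices (3): AB, AD, BD
  2-simplices (1): ABD

so the chain groups are C_0 ≅ Z^3, C_1 ≅ Z^3, C_2 ≅ Z^1.

∂_1: C_1 → C_0 sends each edge [p,q] (with p < q) to q − p. For instance
  ∂AB = B − A.
As a 3×3 matrix over Z this has rank 2, with invariant factors (1,1).

The boundary map ∂_2: C_2 → C_1 sends each 2-simplex [p,q,r] to [q,r] − [p,r] + [p,q]. For instance
  ∂ABD = BD − AD + AB.
This gives a 3×1 integer matrix of rank 1; reducing to Smith normal form yields diagonal entries (1).

Reading off H_k = ker ∂_k / im ∂_{k+1}:

  H_1: rank ker ∂_1 − rank ∂_2 = (3 − 2) − 1 = 0, and the invariant factors of ∂_2 are all 1, so H_1 ≅ 0.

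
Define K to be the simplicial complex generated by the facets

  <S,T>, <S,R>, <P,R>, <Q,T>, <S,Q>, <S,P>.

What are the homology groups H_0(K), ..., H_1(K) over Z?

Take the total order P < Q < R < S < T on the vertex set. Then K (dimension 1) consists of the simplices:

  0-simplices (5): P, Q, R, S, T
  1-simplices (6): PR, PS, QS, QT, RS, ST

Hence C_0 ≅ Z^5, C_1 ≅ Z^6.

The boundary map ∂_1: C_1 → C_0 is given by ∂[p,q] = [q] − [p]. For instance
  ∂RS = S − R.
As a 5×6 matrix over Z this has rank 4, with invariant factors (1,1,1,1).

From H_k ≅ ker(∂_k) / im(∂_{k+1}) we obtain:

  H_0: rank C_0 − rank ∂_1 = 5 − 4 = 1, and the invariant factors of ∂_1 are all 1, so H_0 ≅ Z.
  H_1: rank ker ∂_1 − rank ∂_2 = (6 − 4) − 0 = 2, and there is no ∂_2, so H_1 ≅ Z^2.

H_0 ≅ Z,  H_1 ≅ Z^2.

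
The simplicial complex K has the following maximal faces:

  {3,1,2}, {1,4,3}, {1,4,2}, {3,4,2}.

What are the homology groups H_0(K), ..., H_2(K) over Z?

Fix the vertex order 1 < 2 < 3 < 4 and write every simplex with vertices in increasing order. Then dim K = 2 and the simplices of K are:

  0-simplices (4): [1], [2], [3], [4]
  1-simplices (6): [1,2], [1,3], [1,4], [2,3], [2,4], [3,4]
  2-simplices (4): [1,2,3], [1,2,4], [1,3,4], [2,3,4]

giving chain groups C_0 ≅ Z^4, C_1 ≅ Z^6, C_2 ≅ Z^4.

∂_1: C_1 → C_0 sends each edge [p,q] (with p < q) to q − p. For instance
  ∂[3,4] = [4] − [3].
As a 4×6 matrix over Z this has rank 3, with invariant factors (1,1,1).

Boundary ∂_2: C_2 → C_1 sends each 2-simplex [p,q,r] to [q,r] − [p,r] + [p,q]. For instance
  ∂[2,3,4] = [3,4] − [2,4] + [2,3],
  ∂[1,2,4] = [2,4] − [1,4] + [1,2].
This gives a 6×4 integer matrix of rank 3; reducing to Smith normal form yields diagonal entries (1,1,1).

From H_k ≅ ker(∂_k) / im(∂_{k+1}) we obtain:

  H_0: rank C_0 − rank ∂_1 = 4 − 3 = 1, and the invariant factors of ∂_1 are all 1, so H_0 ≅ Z.
  H_1: rank ker ∂_1 − rank ∂_2 = (6 − 3) − 3 = 0, and the invariant factors of ∂_2 are all 1, so H_1 ≅ 0.
  H_2: rank ker ∂_2 − rank ∂_3 = (4 − 3) − 0 = 1, and there is no ∂_3, so H_2 ≅ Z.

H_0 = Z,  H_1 = 0,  H_2 = Z.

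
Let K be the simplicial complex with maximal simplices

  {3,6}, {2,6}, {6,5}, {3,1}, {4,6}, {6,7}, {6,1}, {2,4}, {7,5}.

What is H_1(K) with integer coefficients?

H_1 ≅ Z^3.

K has 7 vertices, 9 edges.
rank ∂_1 = 6, rank ∂_2 = 0 ⇒ b_1 = 9 − 6 − 0 = 3. So H_1 ≅ Z^3.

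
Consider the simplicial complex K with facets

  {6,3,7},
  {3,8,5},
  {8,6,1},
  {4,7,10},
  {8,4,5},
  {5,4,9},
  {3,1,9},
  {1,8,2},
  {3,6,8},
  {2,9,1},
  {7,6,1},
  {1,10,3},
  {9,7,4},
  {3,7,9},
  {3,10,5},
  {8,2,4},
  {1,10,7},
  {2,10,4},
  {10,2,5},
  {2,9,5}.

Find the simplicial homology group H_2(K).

H_2 = 0.

Fix the vertex order 1 < 2 < 3 < 4 < 5 < 6 < 7 < 8 < 9 < 10 and write every simplex with vertices in increasing order. Then dim K = 2 and the simplices of K are:

  0-simplices (10): [1], [2], [3], [4], [5], [6], [7], [8], [9], [10]
  1-simplices (30): (30 of them)
  2-simplices (20): (20 of them)

so the chain groups are C_0 ≅ Z^10, C_1 ≅ Z^30, C_2 ≅ Z^20.

Boundary ∂_1: C_1 → C_0 is given by ∂[p,q] = [q] − [p].
This gives a 10×30 integer matrix of rank 9; reducing to Smith normal form yields diagonal entries (1,1,1,1,1,1,1,1,1).

The boundary map ∂_2: C_2 → C_1 acts by ∂[p,q,r] = [q,r] − [p,r] + [p,q]. For instance
  ∂[4,7,9] = [7,9] − [4,9] + [4,7],
  ∂[1,2,9] = [2,9] − [1,9] + [1,2].
The 30×20 boundary matrix has rank 20 and Smith normal form diag(1,1,1,1,1,1,1,1,1,1,1,1,1,1,1,1,1,1,1,2).

Now H_k = ker ∂_k / im ∂_{k+1}, so:

  H_2: rank ker ∂_2 − rank ∂_3 = (20 − 20) − 0 = 0, and there is no ∂_3, so H_2 ≅ 0.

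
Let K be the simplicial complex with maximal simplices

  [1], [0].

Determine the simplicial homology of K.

We work with the vertex ordering 0 < 1. The simplices of K, each written with vertices in increasing order, are:

  0-simplices (2): [0], [1]

giving chain groups C_0 ≅ Z^2.

Computing H_k = (kernel of ∂_k) / (image of ∂_{k+1}):

  H_0: rank C_0 − rank ∂_1 = 2 − 0 = 2, and there is no ∂_1, so H_0 ≅ Z^2.

H_0 = Z^2.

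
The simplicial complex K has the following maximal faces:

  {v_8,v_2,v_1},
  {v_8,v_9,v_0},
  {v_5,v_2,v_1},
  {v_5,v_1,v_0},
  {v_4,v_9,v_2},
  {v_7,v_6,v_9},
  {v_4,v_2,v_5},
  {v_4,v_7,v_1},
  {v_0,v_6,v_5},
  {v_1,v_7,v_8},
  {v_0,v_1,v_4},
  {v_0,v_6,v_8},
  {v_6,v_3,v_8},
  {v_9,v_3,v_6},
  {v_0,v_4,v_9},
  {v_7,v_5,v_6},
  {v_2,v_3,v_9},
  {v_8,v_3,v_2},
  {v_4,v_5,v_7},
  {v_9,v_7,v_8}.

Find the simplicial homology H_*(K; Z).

H_0 = Z,  H_1 = Z ⊕ Z/2Z,  H_2 = 0.

Fix the vertex order v_0 < v_1 < v_2 < v_3 < v_4 < v_5 < v_6 < v_7 < v_8 < v_9 and write every simplex with vertices in increasing order. Then dim K = 2 and the simplices of K are:

  0-simplices (10): [v_0], [v_1], [v_2], [v_3], [v_4], [v_5], [v_6], [v_7], [v_8], [v_9]
  1-simplices (30): (30 of them)
  2-simplices (20): (20 of them)

giving chain groups C_0 ≅ Z^10, C_1 ≅ Z^30, C_2 ≅ Z^20.

∂_1: C_1 → C_0 sends each edge [p,q] (with p < q) to q − p. For instance
  ∂[v_0,v_9] = [v_9] − [v_0].
The 10×30 boundary matrix has rank 9 and Smith normal form diag(1,1,1,1,1,1,1,1,1).

The boundary map ∂_2: C_2 → C_1 maps a triangle to the signed sum of its edges. For instance
  ∂[v_0,v_8,v_9] = [v_8,v_9] − [v_0,v_9] + [v_0,v_8],
  ∂[v_7,v_8,v_9] = [v_8,v_9] − [v_7,v_9] + [v_7,v_8].
As a 30×20 matrix over Z this has rank 20, with invariant factors (1,1,1,1,1,1,1,1,1,1,1,1,1,1,1,1,1,1,1,2).

Reading off H_k = ker ∂_k / im ∂_{k+1}:

  H_0: rank C_0 − rank ∂_1 = 10 − 9 = 1, and the invariant factors of ∂_1 are all 1, so H_0 ≅ Z.
  H_1: rank ker ∂_1 − rank ∂_2 = (30 − 9) − 20 = 1, and ∂_2 has invariant factor 2 > 1, so H_1 ≅ Z ⊕ Z/2Z.
  H_2: rank ker ∂_2 − rank ∂_3 = (20 − 20) − 0 = 0, and there is no ∂_3, so H_2 ≅ 0.

As a check, the Euler characteristic is 10 − 30 + 20 = 0, which agrees with 1 − 1 + 0 = 0.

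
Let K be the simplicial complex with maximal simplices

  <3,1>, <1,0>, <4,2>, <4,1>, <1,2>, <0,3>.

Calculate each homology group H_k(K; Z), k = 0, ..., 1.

H_0 = Z,  H_1 = Z^2.

Order the vertices as 0 < 1 < 2 < 3 < 4. Listing each simplex with vertices in this order, K has dimension 1 with simplices:

  0-simplices (5): [0], [1], [2], [3], [4]
  1-simplices (6): [0,1], [0,3], [1,2], [1,3], [1,4], [2,4]

so the chain groups are C_0 ≅ Z^5, C_1 ≅ Z^6.

The boundary map ∂_1: C_1 → C_0 maps an edge to its endpoints' difference, ∂[p,q] = q − p.
The resulting 5×6 matrix has rank 4, and its Smith normal form has invariant factors (1,1,1,1).

Now H_k = ker ∂_k / im ∂_{k+1}, so:

  H_0: rank C_0 − rank ∂_1 = 5 − 4 = 1, and the invariant factors of ∂_1 are all 1, so H_0 = Z.
  H_1: rank ker ∂_1 − rank ∂_2 = (6 − 4) − 0 = 2, and there is no ∂_2, so H_1 = Z^2.

As a check, the Euler characteristic is 5 − 6 = -1, which agrees with 1 − 2 = -1.
(K is a triangulation of a wedge of 2 circles.)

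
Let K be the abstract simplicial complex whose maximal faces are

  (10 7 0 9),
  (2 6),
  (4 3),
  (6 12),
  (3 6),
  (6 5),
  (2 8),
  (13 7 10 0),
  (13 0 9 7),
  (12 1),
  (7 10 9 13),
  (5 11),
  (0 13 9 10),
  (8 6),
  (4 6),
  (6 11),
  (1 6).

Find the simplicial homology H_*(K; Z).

H_0 = Z^2,  H_1 = Z^4,  H_2 = 0,  H_3 = Z.

K has 14 vertices, 22 edges, 10 triangles, 5 3-simplices.
rank ∂_0 = 0, rank ∂_1 = 12 ⇒ b_0 = 14 − 0 − 12 = 2; all invariant factors of ∂_1 are 1 so no torsion. So H_0 = Z^2.
rank ∂_1 = 12, rank ∂_2 = 6 ⇒ b_1 = 22 − 12 − 6 = 4; all invariant factors of ∂_2 are 1 so no torsion. So H_1 = Z^4.
rank ∂_2 = 6, rank ∂_3 = 4 ⇒ b_2 = 10 − 6 − 4 = 0; all invariant factors of ∂_3 are 1 so no torsion. So H_2 = 0.
rank ∂_3 = 4, rank ∂_4 = 0 ⇒ b_3 = 5 − 4 − 0 = 1. So H_3 = Z.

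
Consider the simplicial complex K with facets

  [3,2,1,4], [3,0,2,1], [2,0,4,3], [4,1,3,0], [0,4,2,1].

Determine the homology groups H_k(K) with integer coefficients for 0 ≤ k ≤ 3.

We work with the vertex ordering 0 < 1 < 2 < 3 < 4. The simplices of K, each written with vertices in increasing order, are:

  0-simplices (5): [0], [1], [2], [3], [4]
  1-simplices (10): [0,1], [0,2], [0,3], [0,4], [1,2], [1,3], [1,4], [2,3], [2,4], [3,4]
  2-simplices (10): [0,1,2], [0,1,3], [0,1,4], [0,2,3], [0,2,4], [0,3,4], [1,2,3], [1,2,4], [1,3,4], [2,3,4]
  3-simplices (5): [0,1,2,3], [0,1,2,4], [0,1,3,4], [0,2,3,4], [1,2,3,4]

Hence C_0 ≅ Z^5, C_1 ≅ Z^10, C_2 ≅ Z^10, C_3 ≅ Z^5.

Boundary ∂_1: C_1 → C_0 is given by ∂[p,q] = [q] − [p].
The resulting 5×10 matrix has rank 4, and its Smith normal form has invariant factors (1,1,1,1).

Boundary ∂_2: C_2 → C_1 sends each 2-simplex [p,q,r] to [q,r] − [p,r] + [p,q]. For instance
  ∂[0,2,4] = [2,4] − [0,4] + [0,2],
  ∂[0,1,3] = [1,3] − [0,3] + [0,1].
The 10×10 boundary matrix has rank 6 and Smith normal form diag(1,1,1,1,1,1).

∂_3: C_3 → C_2 sends each 3-simplex σ to the alternating sum Σ_i (−1)^i (σ with its i-th vertex removed). For instance
  ∂[0,2,3,4] = [2,3,4] − [0,3,4] + [0,2,4] − [0,2,3],
  ∂[0,1,2,4] = [1,2,4] − [0,2,4] + [0,1,4] − [0,1,2].
The resulting 10×5 matrix has rank 4, and its Smith normal form has invariant factors (1,1,1,1).

Computing H_k = (kernel of ∂_k) / (image of ∂_{k+1}):

  H_0: rank C_0 − rank ∂_1 = 5 − 4 = 1, and the invariant factors of ∂_1 are all 1, so H_0 ≅ Z.
  H_1: rank ker ∂_1 − rank ∂_2 = (10 − 4) − 6 = 0, and the invariant factors of ∂_2 are all 1, so H_1 ≅ 0.
  H_2: rank ker ∂_2 − rank ∂_3 = (10 − 6) − 4 = 0, and the invariant factors of ∂_3 are all 1, so H_2 ≅ 0.
  H_3: rank ker ∂_3 − rank ∂_4 = (5 − 4) − 0 = 1, and there is no ∂_4, so H_3 ≅ Z.

(K is a triangulation of the 3-sphere S^3.)

H_0 ≅ Z,  H_1 = 0,  H_2 = 0,  H_3 ≅ Z.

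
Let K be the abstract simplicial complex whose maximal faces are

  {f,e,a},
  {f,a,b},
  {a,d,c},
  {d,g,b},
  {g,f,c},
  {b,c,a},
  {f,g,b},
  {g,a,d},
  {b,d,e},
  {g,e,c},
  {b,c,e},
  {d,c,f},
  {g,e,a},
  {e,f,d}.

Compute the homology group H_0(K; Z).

Take the total order a < b < c < d < e < f < g on the vertex set. Then K (dimension 2) consists of the simplices:

  0-simplices (7): a, b, c, d, e, f, g
  1-simplices (21): ab, ac, ad, ae, af, ag, bc, bd, be, bf, bg, cd, ce, cf, cg, de, df, dg, ef, eg, fg
  2-simplices (14): abc, abf, acd, adg, aef, aeg, bce, bde, bdg, bfg, cdf, ceg, cfg, def

so the chain groups are C_0 ≅ Z^7, C_1 ≅ Z^21, C_2 ≅ Z^14.

∂_1: C_1 → C_0 is given by ∂[p,q] = [q] − [p].
The 7×21 boundary matrix has rank 6 and Smith normal form diag(1,1,1,1,1,1).

∂_2: C_2 → C_1 acts by ∂[p,q,r] = [q,r] − [p,r] + [p,q]. For instance
  ∂aeg = eg − ag + ae,
  ∂bfg = fg − bg + bf.
As a 21×14 matrix over Z this has rank 13, with invariant factors (1,1,1,1,1,1,1,1,1,1,1,1,1).

Now H_k = ker ∂_k / im ∂_{k+1}, so:

  H_0: rank C_0 − rank ∂_1 = 7 − 6 = 1, and the invariant factors of ∂_1 are all 1, so H_0 = Z.

(K is a triangulation of the torus T^2.)

H_0 = Z.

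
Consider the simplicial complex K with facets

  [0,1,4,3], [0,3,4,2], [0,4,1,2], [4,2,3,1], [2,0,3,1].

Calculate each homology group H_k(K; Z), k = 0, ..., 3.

H_0 = Z,  H_1 = 0,  H_2 = 0,  H_3 = Z.

Fix the vertex order 0 < 1 < 2 < 3 < 4 and write every simplex with vertices in increasing order. Then dim K = 3 and the simplices of K are:

  0-simplices (5): [0], [1], [2], [3], [4]
  1-simplices (10): [0,1], [0,2], [0,3], [0,4], [1,2], [1,3], [1,4], [2,3], [2,4], [3,4]
  2-simplices (10): [0,1,2], [0,1,3], [0,1,4], [0,2,3], [0,2,4], [0,3,4], [1,2,3], [1,2,4], [1,3,4], [2,3,4]
  3-simplices (5): [0,1,2,3], [0,1,2,4], [0,1,3,4], [0,2,3,4], [1,2,3,4]

Hence C_0 ≅ Z^5, C_1 ≅ Z^10, C_2 ≅ Z^10, C_3 ≅ Z^5.

Boundary ∂_1: C_1 → C_0 is given by ∂[p,q] = [q] − [p]. For instance
  ∂[0,1] = [1] − [0].
This gives a 5×10 integer matrix of rank 4; reducing to Smith normal form yields diagonal entries (1,1,1,1).

∂_2: C_2 → C_1 sends each 2-simplex [p,q,r] to [q,r] − [p,r] + [p,q]. For instance
  ∂[0,3,4] = [3,4] − [0,4] + [0,3],
  ∂[0,2,3] = [2,3] − [0,3] + [0,2].
The resulting 10×10 matrix has rank 6, and its Smith normal form has invariant factors (1,1,1,1,1,1).

Boundary ∂_3: C_3 → C_2 sends each 3-simplex σ to the alternating sum Σ_i (−1)^i (σ with its i-th vertex removed). For instance
  ∂[1,2,3,4] = [2,3,4] − [1,3,4] + [1,2,4] − [1,2,3],
  ∂[0,1,2,3] = [1,2,3] − [0,2,3] + [0,1,3] − [0,1,2].
The 10×5 boundary matrix has rank 4 and Smith normal form diag(1,1,1,1).

Computing H_k = (kernel of ∂_k) / (image of ∂_{k+1}):

  H_0: rank C_0 − rank ∂_1 = 5 − 4 = 1, and the invariant factors of ∂_1 are all 1, so H_0 = Z.
  H_1: rank ker ∂_1 − rank ∂_2 = (10 − 4) − 6 = 0, and the invariant factors of ∂_2 are all 1, so H_1 = 0.
  H_2: rank ker ∂_2 − rank ∂_3 = (10 − 6) − 4 = 0, and the invariant factors of ∂_3 are all 1, so H_2 = 0.
  H_3: rank ker ∂_3 − rank ∂_4 = (5 − 4) − 0 = 1, and there is no ∂_4, so H_3 = Z.

(K is a triangulation of the 3-sphere S^3.)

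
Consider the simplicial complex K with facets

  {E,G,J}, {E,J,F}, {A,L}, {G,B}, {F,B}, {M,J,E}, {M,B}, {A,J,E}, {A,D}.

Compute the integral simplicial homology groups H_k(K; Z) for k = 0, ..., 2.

Take the total order A < B < D < E < F < G < J < L < M on the vertex set. Then K (dimension 2) consists of the simplices:

  0-simplices (9): A, B, D, E, F, G, J, L, M
  1-simplices (14): AD, AE, AJ, AL, BF, BG, BM, EF, EG, EJ, EM, FJ, GJ, JM
  2-simplices (4): AEJ, EFJ, EGJ, EJM

Hence C_0 ≅ Z^9, C_1 ≅ Z^14, C_2 ≅ Z^4.

The boundary map ∂_1: C_1 → C_0 maps an edge to its endpoints' difference, ∂[p,q] = q − p.
The 9×14 boundary matrix has rank 8 and Smith normal form diag(1,1,1,1,1,1,1,1).

∂_2: C_2 → C_1 maps a triangle to the signed sum of its edges. For instance
  ∂AEJ = EJ − AJ + AE,
  ∂EJM = JM − EM + EJ.
The 14×4 boundary matrix has rank 4 and Smith normal form diag(1,1,1,1).

From H_k ≅ ker(∂_k) / im(∂_{k+1}) we obtain:

  H_0: rank C_0 − rank ∂_1 = 9 − 8 = 1, and the invariant factors of ∂_1 are all 1, so H_0 = Z.
  H_1: rank ker ∂_1 − rank ∂_2 = (14 − 8) − 4 = 2, and the invariant factors of ∂_2 are all 1, so H_1 = Z^2.
  H_2: rank ker ∂_2 − rank ∂_3 = (4 − 4) − 0 = 0, and there is no ∂_3, so H_2 = 0.

H_0 = Z,  H_1 = Z^2,  H_2 = 0.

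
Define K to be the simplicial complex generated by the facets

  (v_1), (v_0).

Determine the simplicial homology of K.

We work with the vertex ordering v_0 < v_1. The simplices of K, each written with vertices in increasing order, are:

  0-simplices (2): [v_0], [v_1]

giving chain groups C_0 ≅ Z^2.

Reading off H_k = ker ∂_k / im ∂_{k+1}:

  H_0: rank C_0 − rank ∂_1 = 2 − 0 = 2, and there is no ∂_1, so H_0 ≅ Z^2.

(K is a triangulation of a set of 2 points.)

H_0 ≅ Z^2.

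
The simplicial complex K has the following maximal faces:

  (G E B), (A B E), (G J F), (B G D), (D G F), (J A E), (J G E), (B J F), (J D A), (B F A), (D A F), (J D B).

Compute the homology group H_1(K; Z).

H_1 ≅ Z/2Z.

Order the vertices as A < B < D < E < F < G < J. Listing each simplex with vertices in this order, K has dimension 2 with simplices:

  0-simplices (7): A, B, D, E, F, G, J
  1-simplices (18): AB, AD, AE, AF, AJ, BD, BE, BF, BG, BJ, DF, DG, DJ, EG, EJ, FG, FJ, GJ
  2-simplices (12): ABE, ABF, ADF, ADJ, AEJ, BDG, BDJ, BEG, BFJ, DFG, EGJ, FGJ

giving chain groups C_0 ≅ Z^7, C_1 ≅ Z^18, C_2 ≅ Z^12.

Boundary ∂_1: C_1 → C_0 sends each edge [p,q] (with p < q) to q − p.
This gives a 7×18 integer matrix of rank 6; reducing to Smith normal form yields diagonal entries (1,1,1,1,1,1).

Boundary ∂_2: C_2 → C_1 maps a triangle to the signed sum of its edges. For instance
  ∂DFG = FG − DG + DF,
  ∂FGJ = GJ − FJ + FG.
This gives a 18×12 integer matrix of rank 12; reducing to Smith normal form yields diagonal entries (1,1,1,1,1,1,1,1,1,1,1,2).

From H_k ≅ ker(∂_k) / im(∂_{k+1}) we obtain:

  H_1: rank ker ∂_1 − rank ∂_2 = (18 − 6) − 12 = 0, and ∂_2 has invariant factor 2 > 1, so H_1 = Z/2Z.

(K is a triangulation of the real projective plane RP^2.)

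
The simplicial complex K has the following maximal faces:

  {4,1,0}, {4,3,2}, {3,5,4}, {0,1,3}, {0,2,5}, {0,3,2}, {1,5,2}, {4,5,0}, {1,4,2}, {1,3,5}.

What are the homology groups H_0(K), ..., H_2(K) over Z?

Fix the vertex order 0 < 1 < 2 < 3 < 4 < 5 and write every simplex with vertices in increasing order. Then dim K = 2 and the simplices of K are:

  0-simplices (6): [0], [1], [2], [3], [4], [5]
  1-simplices (15): [0,1], [0,2], [0,3], [0,4], [0,5], [1,2], [1,3], [1,4], [1,5], [2,3], [2,4], [2,5], [3,4], [3,5], [4,5]
  2-simplices (10): [0,1,3], [0,1,4], [0,2,3], [0,2,5], [0,4,5], [1,2,4], [1,2,5], [1,3,5], [2,3,4], [3,4,5]

so the chain groups are C_0 ≅ Z^6, C_1 ≅ Z^15, C_2 ≅ Z^10.

The boundary map ∂_1: C_1 → C_0 maps an edge to its endpoints' difference, ∂[p,q] = q − p. For instance
  ∂[0,4] = [4] − [0].
As a 6×15 matrix over Z this has rank 5, with invariant factors (1,1,1,1,1).

Boundary ∂_2: C_2 → C_1 maps a triangle to the signed sum of its edges. For instance
  ∂[0,4,5] = [4,5] − [0,5] + [0,4],
  ∂[0,1,3] = [1,3] − [0,3] + [0,1].
This gives a 15×10 integer matrix of rank 10; reducing to Smith normal form yields diagonal entries (1,1,1,1,1,1,1,1,1,2).

Now H_k = ker ∂_k / im ∂_{k+1}, so:

  H_0: rank C_0 − rank ∂_1 = 6 − 5 = 1, and the invariant factors of ∂_1 are all 1, so H_0 = Z.
  H_1: rank ker ∂_1 − rank ∂_2 = (15 − 5) − 10 = 0, and ∂_2 has invariant factor 2 > 1, so H_1 = Z/2Z.
  H_2: rank ker ∂_2 − rank ∂_3 = (10 − 10) − 0 = 0, and there is no ∂_3, so H_2 = 0.

H_0 ≅ Z,  H_1 ≅ Z/2Z,  H_2 = 0.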